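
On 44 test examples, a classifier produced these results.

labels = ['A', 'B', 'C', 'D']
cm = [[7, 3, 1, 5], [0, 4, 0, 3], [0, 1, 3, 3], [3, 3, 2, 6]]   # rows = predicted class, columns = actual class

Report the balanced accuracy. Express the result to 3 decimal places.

0.479

Balanced accuracy = mean of per-class recall.
  A: recall = 7/10 = 0.7000
  B: recall = 4/11 = 0.3636
  C: recall = 3/6 = 0.5000
  D: recall = 6/17 = 0.3529
Mean = (0.7000 + 0.3636 + 0.5000 + 0.3529) / 4 = 0.479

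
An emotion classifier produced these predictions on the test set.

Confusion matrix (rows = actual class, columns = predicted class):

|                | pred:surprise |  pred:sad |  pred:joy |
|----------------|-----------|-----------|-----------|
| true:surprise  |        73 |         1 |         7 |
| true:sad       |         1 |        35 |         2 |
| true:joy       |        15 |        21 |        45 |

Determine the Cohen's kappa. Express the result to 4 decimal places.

0.6419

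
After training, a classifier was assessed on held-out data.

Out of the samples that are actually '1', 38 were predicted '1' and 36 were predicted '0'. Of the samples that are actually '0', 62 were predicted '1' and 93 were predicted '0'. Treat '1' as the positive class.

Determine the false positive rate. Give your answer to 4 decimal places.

0.4000

FPR = FP/(FP+TN) = 62/(62+93) = 0.4000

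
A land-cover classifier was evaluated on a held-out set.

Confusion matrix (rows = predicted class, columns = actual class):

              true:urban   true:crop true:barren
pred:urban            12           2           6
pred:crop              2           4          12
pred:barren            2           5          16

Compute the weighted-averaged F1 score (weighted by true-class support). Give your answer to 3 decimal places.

Per-class F1 score (2·TP/(2·TP+FP+FN)):
  urban: TP=12, FP=2+6=8, FN=2+2=4 → 24/36 = 0.6667
  crop: TP=4, FP=2+12=14, FN=2+5=7 → 8/29 = 0.2759
  barren: TP=16, FP=2+5=7, FN=6+12=18 → 32/57 = 0.5614
Weighted-F1 score = Σ (supportᵢ/N)·F1 scoreᵢ with N=61: (16/61)·0.6667 + (11/61)·0.2759 + (34/61)·0.5614 = 0.538

0.538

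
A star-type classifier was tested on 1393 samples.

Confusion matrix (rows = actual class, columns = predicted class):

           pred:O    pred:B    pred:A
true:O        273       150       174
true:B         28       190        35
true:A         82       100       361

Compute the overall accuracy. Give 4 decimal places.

Accuracy = trace / total = (273+190+361=824) / 1393 = 824/1393 = 0.5915

0.5915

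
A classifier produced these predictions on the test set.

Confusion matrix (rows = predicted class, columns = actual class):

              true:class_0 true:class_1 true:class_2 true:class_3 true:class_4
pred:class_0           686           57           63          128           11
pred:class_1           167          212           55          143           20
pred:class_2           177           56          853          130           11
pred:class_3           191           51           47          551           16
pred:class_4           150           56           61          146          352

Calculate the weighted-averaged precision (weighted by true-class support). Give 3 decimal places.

Per-class precision (TP/(TP+FP)):
  class_0: TP=686, FP=57+63+128+11=259 → 686/945 = 0.7259
  class_1: TP=212, FP=167+55+143+20=385 → 212/597 = 0.3551
  class_2: TP=853, FP=177+56+130+11=374 → 853/1227 = 0.6952
  class_3: TP=551, FP=191+51+47+16=305 → 551/856 = 0.6437
  class_4: TP=352, FP=150+56+61+146=413 → 352/765 = 0.4601
Weighted-precision = Σ (supportᵢ/N)·precisionᵢ with N=4390: (1371/4390)·0.7259 + (432/4390)·0.3551 + (1079/4390)·0.6952 + (1098/4390)·0.6437 + (410/4390)·0.4601 = 0.636

0.636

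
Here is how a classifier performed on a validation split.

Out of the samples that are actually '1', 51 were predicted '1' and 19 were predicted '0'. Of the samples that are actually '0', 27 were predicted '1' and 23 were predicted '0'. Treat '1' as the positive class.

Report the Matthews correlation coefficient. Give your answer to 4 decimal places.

0.1949

MCC = (TP·TN − FP·FN) / √((TP+FP)(TP+FN)(TN+FP)(TN+FN))
Numerator = 51·23 − 27·19 = 660
Denominator = √(78·70·50·42) = √11466000 = 3386.1483
MCC = 660 / 3386.1483 = 0.1949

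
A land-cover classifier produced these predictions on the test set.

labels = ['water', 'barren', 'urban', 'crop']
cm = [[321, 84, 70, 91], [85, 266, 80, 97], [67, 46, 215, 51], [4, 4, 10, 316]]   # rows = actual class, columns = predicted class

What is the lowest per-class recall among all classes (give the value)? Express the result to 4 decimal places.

0.5038

Per-class recall (TP/(TP+FN)):
  water: TP=321, FN=84+70+91=245 → 321/566 = 0.56714
  barren: TP=266, FN=85+80+97=262 → 266/528 = 0.50379
  urban: TP=215, FN=67+46+51=164 → 215/379 = 0.56728
  crop: TP=316, FN=4+4+10=18 → 316/334 = 0.94611
Lowest is class 'barren' with recall = 0.5038.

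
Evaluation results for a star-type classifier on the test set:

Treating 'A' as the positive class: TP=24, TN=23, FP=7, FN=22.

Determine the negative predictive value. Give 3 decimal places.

0.511

NPV = TN/(TN+FN) = 23/(23+22) = 0.511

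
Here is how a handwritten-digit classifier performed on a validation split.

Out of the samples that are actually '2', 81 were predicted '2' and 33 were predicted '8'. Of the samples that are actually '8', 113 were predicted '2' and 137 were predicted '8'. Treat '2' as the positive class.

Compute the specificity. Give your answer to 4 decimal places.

Specificity = TN/(TN+FP) = 137/(137+113) = 0.5480

0.5480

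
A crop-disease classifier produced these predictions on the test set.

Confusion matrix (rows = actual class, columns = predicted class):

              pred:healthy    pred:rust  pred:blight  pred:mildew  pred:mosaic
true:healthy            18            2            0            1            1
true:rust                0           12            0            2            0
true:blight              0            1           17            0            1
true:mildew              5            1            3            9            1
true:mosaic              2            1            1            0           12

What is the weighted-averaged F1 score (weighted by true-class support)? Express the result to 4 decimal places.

Per-class F1 score (2·TP/(2·TP+FP+FN)):
  healthy: TP=18, FP=0+0+5+2=7, FN=2+0+1+1=4 → 36/47 = 0.76596
  rust: TP=12, FP=2+1+1+1=5, FN=0+0+2+0=2 → 24/31 = 0.77419
  blight: TP=17, FP=0+0+3+1=4, FN=0+1+0+1=2 → 34/40 = 0.85000
  mildew: TP=9, FP=1+2+0+0=3, FN=5+1+3+1=10 → 18/31 = 0.58065
  mosaic: TP=12, FP=1+0+1+1=3, FN=2+1+1+0=4 → 24/31 = 0.77419
Weighted-F1 score = Σ (supportᵢ/N)·F1 scoreᵢ with N=90: (22/90)·0.76596 + (14/90)·0.77419 + (19/90)·0.85000 + (19/90)·0.58065 + (16/90)·0.77419 = 0.7473

0.7473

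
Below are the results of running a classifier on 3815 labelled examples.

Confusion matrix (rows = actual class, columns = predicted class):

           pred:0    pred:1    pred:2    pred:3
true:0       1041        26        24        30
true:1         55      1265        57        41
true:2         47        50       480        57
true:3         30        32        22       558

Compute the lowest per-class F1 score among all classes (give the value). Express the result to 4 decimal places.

Per-class F1 score (2·TP/(2·TP+FP+FN)):
  0: TP=1041, FP=55+47+30=132, FN=26+24+30=80 → 2082/2294 = 0.90759
  1: TP=1265, FP=26+50+32=108, FN=55+57+41=153 → 2530/2791 = 0.90649
  2: TP=480, FP=24+57+22=103, FN=47+50+57=154 → 960/1217 = 0.78882
  3: TP=558, FP=30+41+57=128, FN=30+32+22=84 → 1116/1328 = 0.84036
Lowest is class '2' with F1 score = 0.7888.

0.7888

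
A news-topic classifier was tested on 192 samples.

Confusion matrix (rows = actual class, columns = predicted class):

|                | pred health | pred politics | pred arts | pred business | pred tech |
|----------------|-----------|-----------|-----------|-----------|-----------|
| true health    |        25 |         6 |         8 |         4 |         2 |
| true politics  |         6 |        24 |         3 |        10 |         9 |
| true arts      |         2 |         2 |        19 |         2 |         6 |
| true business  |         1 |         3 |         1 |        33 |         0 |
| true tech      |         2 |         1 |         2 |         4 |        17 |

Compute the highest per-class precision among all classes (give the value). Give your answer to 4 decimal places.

0.6944

Per-class precision (TP/(TP+FP)):
  health: TP=25, FP=6+2+1+2=11 → 25/36 = 0.69444
  politics: TP=24, FP=6+2+3+1=12 → 24/36 = 0.66667
  arts: TP=19, FP=8+3+1+2=14 → 19/33 = 0.57576
  business: TP=33, FP=4+10+2+4=20 → 33/53 = 0.62264
  tech: TP=17, FP=2+9+6+0=17 → 17/34 = 0.50000
Highest is class 'health' with precision = 0.6944.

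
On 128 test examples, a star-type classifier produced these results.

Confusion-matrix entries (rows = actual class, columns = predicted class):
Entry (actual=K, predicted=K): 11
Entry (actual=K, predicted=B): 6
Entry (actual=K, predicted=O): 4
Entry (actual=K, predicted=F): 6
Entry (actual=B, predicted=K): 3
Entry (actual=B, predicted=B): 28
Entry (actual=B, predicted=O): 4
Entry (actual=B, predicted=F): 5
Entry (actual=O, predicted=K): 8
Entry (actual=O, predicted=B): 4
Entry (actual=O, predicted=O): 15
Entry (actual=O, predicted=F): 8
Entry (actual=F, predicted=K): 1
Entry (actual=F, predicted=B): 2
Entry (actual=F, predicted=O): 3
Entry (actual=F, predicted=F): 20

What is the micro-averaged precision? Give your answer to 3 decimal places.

Micro-averaging pools counts across classes: ΣTP=74, ΣFP=54, ΣFN=54.
Micro-precision = TP/(TP+FP) on pooled counts = 0.578 (equals overall accuracy in single-label multiclass).

0.578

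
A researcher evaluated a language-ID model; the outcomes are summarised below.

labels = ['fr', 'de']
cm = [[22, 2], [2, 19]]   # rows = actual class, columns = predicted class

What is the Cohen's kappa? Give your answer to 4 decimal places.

0.8214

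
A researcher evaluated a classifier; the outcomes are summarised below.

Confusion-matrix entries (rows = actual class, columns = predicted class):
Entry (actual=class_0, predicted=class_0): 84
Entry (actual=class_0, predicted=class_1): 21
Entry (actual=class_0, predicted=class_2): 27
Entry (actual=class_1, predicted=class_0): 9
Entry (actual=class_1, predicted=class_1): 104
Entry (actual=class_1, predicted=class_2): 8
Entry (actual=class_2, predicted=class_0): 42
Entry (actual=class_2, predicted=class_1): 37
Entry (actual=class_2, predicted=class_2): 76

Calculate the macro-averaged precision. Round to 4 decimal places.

Per-class precision (TP/(TP+FP)):
  class_0: TP=84, FP=9+42=51 → 84/135 = 0.62222
  class_1: TP=104, FP=21+37=58 → 104/162 = 0.64198
  class_2: TP=76, FP=27+8=35 → 76/111 = 0.68468
Macro-precision = mean = (0.62222 + 0.64198 + 0.68468) / 3 = 0.6496

0.6496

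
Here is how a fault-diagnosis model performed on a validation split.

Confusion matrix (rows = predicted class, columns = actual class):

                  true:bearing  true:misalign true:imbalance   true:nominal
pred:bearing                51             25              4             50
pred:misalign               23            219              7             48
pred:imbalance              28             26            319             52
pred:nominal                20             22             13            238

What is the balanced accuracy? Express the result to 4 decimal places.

0.6779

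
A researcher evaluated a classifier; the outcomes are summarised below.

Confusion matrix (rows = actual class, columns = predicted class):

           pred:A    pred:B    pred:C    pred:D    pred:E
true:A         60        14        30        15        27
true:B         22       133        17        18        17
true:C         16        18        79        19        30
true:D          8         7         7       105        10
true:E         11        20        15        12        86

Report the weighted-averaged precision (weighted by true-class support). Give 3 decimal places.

0.581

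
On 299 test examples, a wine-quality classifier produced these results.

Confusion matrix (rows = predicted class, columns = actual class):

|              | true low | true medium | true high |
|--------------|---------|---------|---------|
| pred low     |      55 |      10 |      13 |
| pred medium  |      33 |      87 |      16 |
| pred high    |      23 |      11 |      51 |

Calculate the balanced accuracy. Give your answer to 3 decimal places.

0.646

Balanced accuracy = mean of per-class recall.
  low: recall = 55/111 = 0.4955
  medium: recall = 87/108 = 0.8056
  high: recall = 51/80 = 0.6375
Mean = (0.4955 + 0.8056 + 0.6375) / 3 = 0.646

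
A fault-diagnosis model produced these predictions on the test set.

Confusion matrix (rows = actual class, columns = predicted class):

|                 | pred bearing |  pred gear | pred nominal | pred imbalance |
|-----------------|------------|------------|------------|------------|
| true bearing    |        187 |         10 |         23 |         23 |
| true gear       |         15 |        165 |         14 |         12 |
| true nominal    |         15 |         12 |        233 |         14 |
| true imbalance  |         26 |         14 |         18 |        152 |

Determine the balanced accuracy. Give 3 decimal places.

Balanced accuracy = mean of per-class recall.
  bearing: recall = 187/243 = 0.7695
  gear: recall = 165/206 = 0.8010
  nominal: recall = 233/274 = 0.8504
  imbalance: recall = 152/210 = 0.7238
Mean = (0.7695 + 0.8010 + 0.8504 + 0.7238) / 4 = 0.786

0.786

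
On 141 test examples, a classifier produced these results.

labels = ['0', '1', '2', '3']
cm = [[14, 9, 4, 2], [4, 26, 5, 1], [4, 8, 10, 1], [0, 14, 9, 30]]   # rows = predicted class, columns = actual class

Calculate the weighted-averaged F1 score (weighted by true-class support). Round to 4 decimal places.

0.5559

Per-class F1 score (2·TP/(2·TP+FP+FN)):
  0: TP=14, FP=9+4+2=15, FN=4+4+0=8 → 28/51 = 0.54902
  1: TP=26, FP=4+5+1=10, FN=9+8+14=31 → 52/93 = 0.55914
  2: TP=10, FP=4+8+1=13, FN=4+5+9=18 → 20/51 = 0.39216
  3: TP=30, FP=0+14+9=23, FN=2+1+1=4 → 60/87 = 0.68966
Weighted-F1 score = Σ (supportᵢ/N)·F1 scoreᵢ with N=141: (22/141)·0.54902 + (57/141)·0.55914 + (28/141)·0.39216 + (34/141)·0.68966 = 0.5559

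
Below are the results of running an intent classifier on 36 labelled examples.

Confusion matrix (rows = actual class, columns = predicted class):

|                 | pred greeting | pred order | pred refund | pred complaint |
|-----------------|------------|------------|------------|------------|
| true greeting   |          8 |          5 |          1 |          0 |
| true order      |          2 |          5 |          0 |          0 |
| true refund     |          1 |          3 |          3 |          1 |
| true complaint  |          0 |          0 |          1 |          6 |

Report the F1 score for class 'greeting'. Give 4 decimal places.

0.6400

Take TP from the diagonal, FP from the rest of the 'greeting' prediction marginal, FN from the rest of the 'greeting' actual marginal.
F1 score = 2·TP/(2·TP+FP+FN).
greeting: TP=8, FP=2+1+0=3, FN=5+1+0=6 → 16/25 = 0.64000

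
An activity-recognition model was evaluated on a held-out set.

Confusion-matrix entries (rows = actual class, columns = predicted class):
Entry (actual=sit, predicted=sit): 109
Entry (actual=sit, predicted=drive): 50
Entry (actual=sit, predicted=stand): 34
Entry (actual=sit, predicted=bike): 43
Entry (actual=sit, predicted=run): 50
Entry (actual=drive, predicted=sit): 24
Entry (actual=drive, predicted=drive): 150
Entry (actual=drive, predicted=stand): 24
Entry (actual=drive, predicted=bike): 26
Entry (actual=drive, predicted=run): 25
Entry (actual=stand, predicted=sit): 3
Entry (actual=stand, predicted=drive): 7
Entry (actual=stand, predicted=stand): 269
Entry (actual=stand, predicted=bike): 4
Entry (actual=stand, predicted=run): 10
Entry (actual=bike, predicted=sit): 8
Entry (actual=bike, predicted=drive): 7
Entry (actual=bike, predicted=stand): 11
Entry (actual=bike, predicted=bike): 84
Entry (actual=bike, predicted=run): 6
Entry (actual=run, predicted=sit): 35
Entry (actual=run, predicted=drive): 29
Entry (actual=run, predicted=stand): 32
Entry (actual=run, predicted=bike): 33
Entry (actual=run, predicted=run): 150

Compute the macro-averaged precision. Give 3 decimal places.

0.604

Per-class precision (TP/(TP+FP)):
  sit: TP=109, FP=24+3+8+35=70 → 109/179 = 0.6089
  drive: TP=150, FP=50+7+7+29=93 → 150/243 = 0.6173
  stand: TP=269, FP=34+24+11+32=101 → 269/370 = 0.7270
  bike: TP=84, FP=43+26+4+33=106 → 84/190 = 0.4421
  run: TP=150, FP=50+25+10+6=91 → 150/241 = 0.6224
Macro-precision = mean = (0.6089 + 0.6173 + 0.7270 + 0.4421 + 0.6224) / 5 = 0.604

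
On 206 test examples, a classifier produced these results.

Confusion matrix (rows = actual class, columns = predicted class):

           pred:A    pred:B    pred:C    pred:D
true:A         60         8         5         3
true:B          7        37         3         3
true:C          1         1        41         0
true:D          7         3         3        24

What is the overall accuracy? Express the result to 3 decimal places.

Accuracy = trace / total = (60+37+41+24=162) / 206 = 162/206 = 0.786

0.786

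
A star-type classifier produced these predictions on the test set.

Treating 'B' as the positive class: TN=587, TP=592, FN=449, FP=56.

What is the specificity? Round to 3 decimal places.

0.913

Specificity = TN/(TN+FP) = 587/(587+56) = 0.913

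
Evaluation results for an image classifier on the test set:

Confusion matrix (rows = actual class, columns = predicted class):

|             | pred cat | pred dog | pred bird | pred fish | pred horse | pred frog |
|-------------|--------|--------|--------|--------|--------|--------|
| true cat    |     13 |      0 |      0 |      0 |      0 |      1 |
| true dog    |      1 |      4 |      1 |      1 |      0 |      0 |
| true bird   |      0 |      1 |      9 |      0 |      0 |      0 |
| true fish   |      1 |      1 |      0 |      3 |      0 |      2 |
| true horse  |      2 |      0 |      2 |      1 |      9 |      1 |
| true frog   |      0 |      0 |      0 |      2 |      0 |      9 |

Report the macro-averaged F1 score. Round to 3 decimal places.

0.700

Per-class F1 score (2·TP/(2·TP+FP+FN)):
  cat: TP=13, FP=1+0+1+2+0=4, FN=0+0+0+0+1=1 → 26/31 = 0.8387
  dog: TP=4, FP=0+1+1+0+0=2, FN=1+1+1+0+0=3 → 8/13 = 0.6154
  bird: TP=9, FP=0+1+0+2+0=3, FN=0+1+0+0+0=1 → 18/22 = 0.8182
  fish: TP=3, FP=0+1+0+1+2=4, FN=1+1+0+0+2=4 → 6/14 = 0.4286
  horse: TP=9, FP=0+0+0+0+0=0, FN=2+0+2+1+1=6 → 18/24 = 0.7500
  frog: TP=9, FP=1+0+0+2+1=4, FN=0+0+0+2+0=2 → 18/24 = 0.7500
Macro-F1 score = mean = (0.8387 + 0.6154 + 0.8182 + 0.4286 + 0.7500 + 0.7500) / 6 = 0.700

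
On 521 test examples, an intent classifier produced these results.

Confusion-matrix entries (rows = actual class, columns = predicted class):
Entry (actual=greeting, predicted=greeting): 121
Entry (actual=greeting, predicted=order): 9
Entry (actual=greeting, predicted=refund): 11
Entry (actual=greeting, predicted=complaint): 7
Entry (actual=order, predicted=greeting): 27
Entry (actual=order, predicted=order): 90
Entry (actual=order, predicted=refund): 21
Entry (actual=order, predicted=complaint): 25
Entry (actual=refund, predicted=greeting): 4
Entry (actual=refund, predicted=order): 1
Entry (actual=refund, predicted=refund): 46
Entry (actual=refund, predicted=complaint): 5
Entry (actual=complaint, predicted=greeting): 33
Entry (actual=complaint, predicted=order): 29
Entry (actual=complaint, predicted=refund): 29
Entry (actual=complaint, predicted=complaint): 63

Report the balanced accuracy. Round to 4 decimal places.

Balanced accuracy = mean of per-class recall.
  greeting: recall = 121/148 = 0.81757
  order: recall = 90/163 = 0.55215
  refund: recall = 46/56 = 0.82143
  complaint: recall = 63/154 = 0.40909
Mean = (0.81757 + 0.55215 + 0.82143 + 0.40909) / 4 = 0.6501

0.6501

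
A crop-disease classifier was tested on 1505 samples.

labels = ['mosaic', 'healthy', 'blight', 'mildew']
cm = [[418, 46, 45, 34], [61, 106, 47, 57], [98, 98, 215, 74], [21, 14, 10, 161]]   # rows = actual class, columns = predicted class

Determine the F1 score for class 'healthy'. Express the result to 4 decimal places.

F1 score = 2·TP/(2·TP+FP+FN).
healthy: TP=106, FP=46+98+14=158, FN=61+47+57=165 → 212/535 = 0.39626

0.3963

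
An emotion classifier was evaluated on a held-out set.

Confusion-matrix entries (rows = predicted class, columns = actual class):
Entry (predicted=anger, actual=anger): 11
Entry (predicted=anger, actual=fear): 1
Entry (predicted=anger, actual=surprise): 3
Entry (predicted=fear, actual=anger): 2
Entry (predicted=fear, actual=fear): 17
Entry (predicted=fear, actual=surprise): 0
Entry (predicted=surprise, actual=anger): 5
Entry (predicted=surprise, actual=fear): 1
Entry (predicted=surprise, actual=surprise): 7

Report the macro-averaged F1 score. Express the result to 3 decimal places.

0.723

Per-class F1 score (2·TP/(2·TP+FP+FN)):
  anger: TP=11, FP=1+3=4, FN=2+5=7 → 22/33 = 0.6667
  fear: TP=17, FP=2+0=2, FN=1+1=2 → 34/38 = 0.8947
  surprise: TP=7, FP=5+1=6, FN=3+0=3 → 14/23 = 0.6087
Macro-F1 score = mean = (0.6667 + 0.8947 + 0.6087) / 3 = 0.723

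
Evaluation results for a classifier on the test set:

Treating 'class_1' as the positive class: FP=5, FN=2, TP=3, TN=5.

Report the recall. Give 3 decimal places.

0.600

Recall = TP/(TP+FN) = 3/(3+2) = 3/5 = 0.600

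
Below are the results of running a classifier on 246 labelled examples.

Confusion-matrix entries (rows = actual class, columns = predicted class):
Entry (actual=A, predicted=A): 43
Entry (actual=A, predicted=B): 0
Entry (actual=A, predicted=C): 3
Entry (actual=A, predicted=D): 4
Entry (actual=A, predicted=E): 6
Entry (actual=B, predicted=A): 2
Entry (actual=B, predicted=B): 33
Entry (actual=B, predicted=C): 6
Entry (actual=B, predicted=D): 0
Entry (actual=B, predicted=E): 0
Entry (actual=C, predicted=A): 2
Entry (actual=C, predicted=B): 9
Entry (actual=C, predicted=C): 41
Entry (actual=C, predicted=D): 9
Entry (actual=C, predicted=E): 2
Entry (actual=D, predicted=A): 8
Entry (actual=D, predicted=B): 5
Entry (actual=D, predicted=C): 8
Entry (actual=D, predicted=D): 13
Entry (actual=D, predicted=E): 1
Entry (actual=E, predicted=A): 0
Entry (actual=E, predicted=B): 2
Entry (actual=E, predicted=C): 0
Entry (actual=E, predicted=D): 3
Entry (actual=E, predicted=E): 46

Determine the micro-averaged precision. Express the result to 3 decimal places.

0.715

Micro-averaging pools counts across classes: ΣTP=176, ΣFP=70, ΣFN=70.
Micro-precision = TP/(TP+FP) on pooled counts = 0.715 (equals overall accuracy in single-label multiclass).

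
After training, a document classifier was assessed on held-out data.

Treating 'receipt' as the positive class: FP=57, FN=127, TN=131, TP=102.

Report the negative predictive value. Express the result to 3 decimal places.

0.508

NPV = TN/(TN+FN) = 131/(131+127) = 0.508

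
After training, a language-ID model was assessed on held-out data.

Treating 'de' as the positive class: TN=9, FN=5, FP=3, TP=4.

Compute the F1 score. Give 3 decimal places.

Precision = TP/(TP+FP) = 4/7 = 0.5714
Recall = TP/(TP+FN) = 4/9 = 0.4444
F1 = 2·TP/(2·TP+FP+FN) = 8/16 = 0.500

0.500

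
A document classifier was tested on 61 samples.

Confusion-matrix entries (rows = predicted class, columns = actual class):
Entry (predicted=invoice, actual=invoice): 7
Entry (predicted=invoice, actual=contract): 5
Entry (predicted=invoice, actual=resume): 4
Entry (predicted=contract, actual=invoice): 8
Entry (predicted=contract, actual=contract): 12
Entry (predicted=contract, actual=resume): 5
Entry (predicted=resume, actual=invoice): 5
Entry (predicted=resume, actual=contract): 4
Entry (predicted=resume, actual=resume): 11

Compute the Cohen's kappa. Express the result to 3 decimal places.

0.236

Observed agreement pₒ = trace/N = 30/61 = 0.4918
Expected agreement pₑ = Σ (rowᵢ·colᵢ)/N² = (20·16 + 21·25 + 20·20)/61² = 0.3346
κ = (pₒ − pₑ)/(1 − pₑ) = (0.4918 − 0.3346)/(1 − 0.3346) = 0.236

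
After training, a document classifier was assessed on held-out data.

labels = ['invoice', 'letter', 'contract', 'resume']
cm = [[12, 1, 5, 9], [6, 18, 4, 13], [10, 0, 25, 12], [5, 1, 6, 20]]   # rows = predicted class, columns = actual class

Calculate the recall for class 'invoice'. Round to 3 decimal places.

0.364

recall = TP/(TP+FN).
invoice: TP=12, FN=6+10+5=21 → 12/33 = 0.3636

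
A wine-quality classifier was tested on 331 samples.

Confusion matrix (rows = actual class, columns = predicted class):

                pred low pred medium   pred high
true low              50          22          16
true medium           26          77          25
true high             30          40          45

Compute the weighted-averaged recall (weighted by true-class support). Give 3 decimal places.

0.520

Per-class recall (TP/(TP+FN)):
  low: TP=50, FN=22+16=38 → 50/88 = 0.5682
  medium: TP=77, FN=26+25=51 → 77/128 = 0.6016
  high: TP=45, FN=30+40=70 → 45/115 = 0.3913
Weighted-recall = Σ (supportᵢ/N)·recallᵢ with N=331: (88/331)·0.5682 + (128/331)·0.6016 + (115/331)·0.3913 = 0.520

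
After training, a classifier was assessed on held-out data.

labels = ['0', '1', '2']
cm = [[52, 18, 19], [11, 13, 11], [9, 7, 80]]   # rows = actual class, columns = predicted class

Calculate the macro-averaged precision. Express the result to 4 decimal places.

0.5972

Per-class precision (TP/(TP+FP)):
  0: TP=52, FP=11+9=20 → 52/72 = 0.72222
  1: TP=13, FP=18+7=25 → 13/38 = 0.34211
  2: TP=80, FP=19+11=30 → 80/110 = 0.72727
Macro-precision = mean = (0.72222 + 0.34211 + 0.72727) / 3 = 0.5972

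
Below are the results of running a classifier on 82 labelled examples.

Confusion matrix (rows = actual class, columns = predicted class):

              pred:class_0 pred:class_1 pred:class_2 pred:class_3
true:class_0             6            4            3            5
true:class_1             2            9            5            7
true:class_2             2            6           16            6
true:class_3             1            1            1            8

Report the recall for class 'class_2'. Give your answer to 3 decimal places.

Treat 'class_2' as positive and all other classes as negative.
recall = TP/(TP+FN).
class_2: TP=16, FN=2+6+6=14 → 16/30 = 0.5333

0.533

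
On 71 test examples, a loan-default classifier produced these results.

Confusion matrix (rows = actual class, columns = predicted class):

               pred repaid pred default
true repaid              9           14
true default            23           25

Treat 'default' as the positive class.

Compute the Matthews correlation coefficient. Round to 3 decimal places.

-0.083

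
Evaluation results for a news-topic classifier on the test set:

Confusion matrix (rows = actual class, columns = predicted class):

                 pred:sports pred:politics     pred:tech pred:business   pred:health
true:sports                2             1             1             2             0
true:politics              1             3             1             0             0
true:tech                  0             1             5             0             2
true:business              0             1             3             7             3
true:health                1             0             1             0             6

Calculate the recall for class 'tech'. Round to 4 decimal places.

0.6250

Treat 'tech' as positive and all other classes as negative.
recall = TP/(TP+FN).
tech: TP=5, FN=0+1+0+2=3 → 5/8 = 0.62500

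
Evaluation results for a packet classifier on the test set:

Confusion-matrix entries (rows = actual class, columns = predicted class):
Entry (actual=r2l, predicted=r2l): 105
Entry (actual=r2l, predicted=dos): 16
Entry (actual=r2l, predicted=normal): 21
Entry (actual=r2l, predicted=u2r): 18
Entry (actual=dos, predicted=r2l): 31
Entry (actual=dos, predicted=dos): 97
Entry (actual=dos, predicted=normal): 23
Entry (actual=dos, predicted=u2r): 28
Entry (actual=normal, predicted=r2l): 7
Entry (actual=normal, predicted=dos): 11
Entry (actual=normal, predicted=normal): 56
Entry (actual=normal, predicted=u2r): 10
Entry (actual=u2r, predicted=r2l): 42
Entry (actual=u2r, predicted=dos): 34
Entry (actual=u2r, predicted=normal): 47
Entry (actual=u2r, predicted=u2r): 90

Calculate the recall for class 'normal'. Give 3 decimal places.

0.667

One-vs-rest for 'normal': TP = diagonal; FP = other classes predicted 'normal'; FN = 'normal' predicted as other.
recall = TP/(TP+FN).
normal: TP=56, FN=7+11+10=28 → 56/84 = 0.6667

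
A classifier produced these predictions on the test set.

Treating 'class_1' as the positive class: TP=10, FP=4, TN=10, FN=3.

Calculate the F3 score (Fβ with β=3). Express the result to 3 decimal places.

0.763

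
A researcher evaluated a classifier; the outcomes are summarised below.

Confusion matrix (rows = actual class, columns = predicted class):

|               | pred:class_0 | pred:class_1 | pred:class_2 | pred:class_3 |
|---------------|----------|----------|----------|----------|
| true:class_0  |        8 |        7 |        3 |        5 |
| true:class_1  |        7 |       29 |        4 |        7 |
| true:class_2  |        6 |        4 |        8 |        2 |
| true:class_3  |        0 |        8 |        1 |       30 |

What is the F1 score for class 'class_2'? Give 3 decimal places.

0.444

Take TP from the diagonal, FP from the rest of the 'class_2' prediction marginal, FN from the rest of the 'class_2' actual marginal.
F1 score = 2·TP/(2·TP+FP+FN).
class_2: TP=8, FP=3+4+1=8, FN=6+4+2=12 → 16/36 = 0.4444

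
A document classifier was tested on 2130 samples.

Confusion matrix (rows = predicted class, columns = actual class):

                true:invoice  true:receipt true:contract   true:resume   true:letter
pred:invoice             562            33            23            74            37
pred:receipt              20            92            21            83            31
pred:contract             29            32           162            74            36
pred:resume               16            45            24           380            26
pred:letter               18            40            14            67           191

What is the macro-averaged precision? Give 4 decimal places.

0.5965

Per-class precision (TP/(TP+FP)):
  invoice: TP=562, FP=33+23+74+37=167 → 562/729 = 0.77092
  receipt: TP=92, FP=20+21+83+31=155 → 92/247 = 0.37247
  contract: TP=162, FP=29+32+74+36=171 → 162/333 = 0.48649
  resume: TP=380, FP=16+45+24+26=111 → 380/491 = 0.77393
  letter: TP=191, FP=18+40+14+67=139 → 191/330 = 0.57879
Macro-precision = mean = (0.77092 + 0.37247 + 0.48649 + 0.77393 + 0.57879) / 5 = 0.5965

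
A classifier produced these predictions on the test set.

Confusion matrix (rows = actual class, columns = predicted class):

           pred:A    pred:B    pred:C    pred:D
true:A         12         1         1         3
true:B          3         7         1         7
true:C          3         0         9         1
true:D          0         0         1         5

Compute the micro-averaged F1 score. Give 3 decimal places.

0.611

Micro-averaging pools counts across classes: ΣTP=33, ΣFP=21, ΣFN=21.
Micro-F1 score = 2·TP/(2·TP+FP+FN) on pooled counts = 0.611 (equals overall accuracy in single-label multiclass).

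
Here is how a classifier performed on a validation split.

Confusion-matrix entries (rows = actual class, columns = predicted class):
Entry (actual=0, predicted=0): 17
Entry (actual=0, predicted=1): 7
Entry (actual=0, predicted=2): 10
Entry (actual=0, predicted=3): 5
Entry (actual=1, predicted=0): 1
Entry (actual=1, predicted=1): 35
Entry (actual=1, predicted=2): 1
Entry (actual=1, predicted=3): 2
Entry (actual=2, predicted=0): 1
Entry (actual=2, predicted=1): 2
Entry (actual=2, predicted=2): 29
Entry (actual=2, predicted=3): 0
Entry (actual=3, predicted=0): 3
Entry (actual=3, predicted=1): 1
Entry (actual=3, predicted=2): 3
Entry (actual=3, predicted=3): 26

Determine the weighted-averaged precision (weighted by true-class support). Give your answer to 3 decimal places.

0.756

Per-class precision (TP/(TP+FP)):
  0: TP=17, FP=1+1+3=5 → 17/22 = 0.7727
  1: TP=35, FP=7+2+1=10 → 35/45 = 0.7778
  2: TP=29, FP=10+1+3=14 → 29/43 = 0.6744
  3: TP=26, FP=5+2+0=7 → 26/33 = 0.7879
Weighted-precision = Σ (supportᵢ/N)·precisionᵢ with N=143: (39/143)·0.7727 + (39/143)·0.7778 + (32/143)·0.6744 + (33/143)·0.7879 = 0.756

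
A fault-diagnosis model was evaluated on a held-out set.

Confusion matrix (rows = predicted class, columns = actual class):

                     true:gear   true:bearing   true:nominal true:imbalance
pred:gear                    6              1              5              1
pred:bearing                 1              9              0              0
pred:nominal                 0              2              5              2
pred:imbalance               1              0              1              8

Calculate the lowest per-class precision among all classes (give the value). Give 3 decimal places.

Per-class precision (TP/(TP+FP)):
  gear: TP=6, FP=1+5+1=7 → 6/13 = 0.4615
  bearing: TP=9, FP=1+0+0=1 → 9/10 = 0.9000
  nominal: TP=5, FP=0+2+2=4 → 5/9 = 0.5556
  imbalance: TP=8, FP=1+0+1=2 → 8/10 = 0.8000
Lowest is class 'gear' with precision = 0.462.

0.462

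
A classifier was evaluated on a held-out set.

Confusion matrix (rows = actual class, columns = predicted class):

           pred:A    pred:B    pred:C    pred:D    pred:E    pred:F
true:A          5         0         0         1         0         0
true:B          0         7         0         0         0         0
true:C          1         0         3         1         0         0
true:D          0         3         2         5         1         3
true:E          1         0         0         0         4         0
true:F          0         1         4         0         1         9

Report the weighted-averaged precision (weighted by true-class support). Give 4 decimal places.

0.6729

Per-class precision (TP/(TP+FP)):
  A: TP=5, FP=0+1+0+1+0=2 → 5/7 = 0.71429
  B: TP=7, FP=0+0+3+0+1=4 → 7/11 = 0.63636
  C: TP=3, FP=0+0+2+0+4=6 → 3/9 = 0.33333
  D: TP=5, FP=1+0+1+0+0=2 → 5/7 = 0.71429
  E: TP=4, FP=0+0+0+1+1=2 → 4/6 = 0.66667
  F: TP=9, FP=0+0+0+3+0=3 → 9/12 = 0.75000
Weighted-precision = Σ (supportᵢ/N)·precisionᵢ with N=52: (6/52)·0.71429 + (7/52)·0.63636 + (5/52)·0.33333 + (14/52)·0.71429 + (5/52)·0.66667 + (15/52)·0.75000 = 0.6729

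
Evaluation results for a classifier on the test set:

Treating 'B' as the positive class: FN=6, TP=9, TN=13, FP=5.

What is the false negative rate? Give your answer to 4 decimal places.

FNR = FN/(FN+TP) = 6/(6+9) = 0.4000

0.4000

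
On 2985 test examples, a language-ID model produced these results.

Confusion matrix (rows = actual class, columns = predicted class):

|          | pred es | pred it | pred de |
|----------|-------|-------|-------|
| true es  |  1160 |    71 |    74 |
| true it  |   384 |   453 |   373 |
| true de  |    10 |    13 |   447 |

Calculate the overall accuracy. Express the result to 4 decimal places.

Accuracy = trace / total = (1160+453+447=2060) / 2985 = 2060/2985 = 0.6901

0.6901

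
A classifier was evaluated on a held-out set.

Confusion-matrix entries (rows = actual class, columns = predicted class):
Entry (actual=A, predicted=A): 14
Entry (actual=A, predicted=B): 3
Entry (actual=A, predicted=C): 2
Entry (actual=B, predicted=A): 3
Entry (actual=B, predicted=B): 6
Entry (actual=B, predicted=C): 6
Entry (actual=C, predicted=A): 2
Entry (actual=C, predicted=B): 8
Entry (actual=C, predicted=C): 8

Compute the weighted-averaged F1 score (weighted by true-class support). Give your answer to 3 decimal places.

Per-class F1 score (2·TP/(2·TP+FP+FN)):
  A: TP=14, FP=3+2=5, FN=3+2=5 → 28/38 = 0.7368
  B: TP=6, FP=3+8=11, FN=3+6=9 → 12/32 = 0.3750
  C: TP=8, FP=2+6=8, FN=2+8=10 → 16/34 = 0.4706
Weighted-F1 score = Σ (supportᵢ/N)·F1 scoreᵢ with N=52: (19/52)·0.7368 + (15/52)·0.3750 + (18/52)·0.4706 = 0.540

0.540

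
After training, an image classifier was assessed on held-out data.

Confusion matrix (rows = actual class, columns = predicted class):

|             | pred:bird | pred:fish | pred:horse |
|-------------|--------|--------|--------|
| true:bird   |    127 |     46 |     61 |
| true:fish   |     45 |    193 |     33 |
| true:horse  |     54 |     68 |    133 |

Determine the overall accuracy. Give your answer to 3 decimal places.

0.596

Accuracy = trace / total = (127+193+133=453) / 760 = 453/760 = 0.596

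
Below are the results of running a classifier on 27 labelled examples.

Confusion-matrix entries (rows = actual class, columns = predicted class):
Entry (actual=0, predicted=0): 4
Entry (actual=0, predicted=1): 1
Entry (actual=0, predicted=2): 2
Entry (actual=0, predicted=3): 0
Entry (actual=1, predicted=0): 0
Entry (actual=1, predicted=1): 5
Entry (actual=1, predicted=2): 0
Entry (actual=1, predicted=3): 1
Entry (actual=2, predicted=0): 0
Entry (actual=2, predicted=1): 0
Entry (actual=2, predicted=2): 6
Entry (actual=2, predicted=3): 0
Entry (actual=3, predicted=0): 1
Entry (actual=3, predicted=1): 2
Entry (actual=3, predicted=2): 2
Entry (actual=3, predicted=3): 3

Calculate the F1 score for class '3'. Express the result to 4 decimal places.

Take TP from the diagonal, FP from the rest of the '3' prediction marginal, FN from the rest of the '3' actual marginal.
F1 score = 2·TP/(2·TP+FP+FN).
3: TP=3, FP=0+1+0=1, FN=1+2+2=5 → 6/12 = 0.50000

0.5000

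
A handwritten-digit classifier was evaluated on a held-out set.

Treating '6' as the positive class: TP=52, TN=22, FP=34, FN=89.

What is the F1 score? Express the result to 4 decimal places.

0.4581

Precision = TP/(TP+FP) = 52/86 = 0.6047
Recall = TP/(TP+FN) = 52/141 = 0.3688
F1 = 2·TP/(2·TP+FP+FN) = 104/227 = 0.4581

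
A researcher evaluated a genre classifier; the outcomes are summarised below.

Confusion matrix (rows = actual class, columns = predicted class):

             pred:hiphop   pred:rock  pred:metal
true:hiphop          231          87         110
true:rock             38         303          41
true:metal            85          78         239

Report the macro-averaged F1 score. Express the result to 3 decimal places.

Per-class F1 score (2·TP/(2·TP+FP+FN)):
  hiphop: TP=231, FP=38+85=123, FN=87+110=197 → 462/782 = 0.5908
  rock: TP=303, FP=87+78=165, FN=38+41=79 → 606/850 = 0.7129
  metal: TP=239, FP=110+41=151, FN=85+78=163 → 478/792 = 0.6035
Macro-F1 score = mean = (0.5908 + 0.7129 + 0.6035) / 3 = 0.636

0.636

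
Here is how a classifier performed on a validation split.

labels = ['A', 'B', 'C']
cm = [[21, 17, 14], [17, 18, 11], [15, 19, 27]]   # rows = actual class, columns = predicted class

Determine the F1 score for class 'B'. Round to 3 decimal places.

One-vs-rest for 'B': TP = diagonal; FP = other classes predicted 'B'; FN = 'B' predicted as other.
F1 score = 2·TP/(2·TP+FP+FN).
B: TP=18, FP=17+19=36, FN=17+11=28 → 36/100 = 0.3600

0.360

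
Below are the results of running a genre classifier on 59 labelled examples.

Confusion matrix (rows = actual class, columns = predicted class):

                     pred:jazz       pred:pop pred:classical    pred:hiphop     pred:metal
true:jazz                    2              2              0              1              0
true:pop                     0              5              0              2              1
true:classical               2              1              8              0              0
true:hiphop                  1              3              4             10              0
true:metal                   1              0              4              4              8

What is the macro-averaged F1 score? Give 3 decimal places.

Per-class F1 score (2·TP/(2·TP+FP+FN)):
  jazz: TP=2, FP=0+2+1+1=4, FN=2+0+1+0=3 → 4/11 = 0.3636
  pop: TP=5, FP=2+1+3+0=6, FN=0+0+2+1=3 → 10/19 = 0.5263
  classical: TP=8, FP=0+0+4+4=8, FN=2+1+0+0=3 → 16/27 = 0.5926
  hiphop: TP=10, FP=1+2+0+4=7, FN=1+3+4+0=8 → 20/35 = 0.5714
  metal: TP=8, FP=0+1+0+0=1, FN=1+0+4+4=9 → 16/26 = 0.6154
Macro-F1 score = mean = (0.3636 + 0.5263 + 0.5926 + 0.5714 + 0.6154) / 5 = 0.534

0.534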